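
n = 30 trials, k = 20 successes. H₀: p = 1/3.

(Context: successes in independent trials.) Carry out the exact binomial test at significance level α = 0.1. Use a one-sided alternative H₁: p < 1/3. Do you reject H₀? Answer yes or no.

reject H₀: no

Exact binomial: n=30, k=20, p₀=1/3=0.3333
P(X≤20) from Σ C(n,i)·p₀^i·(1−p₀)^(n−i)
p-value (one-sided, H₁ less) = 0.99996
At α=0.1: p ≥ α → fail to reject H₀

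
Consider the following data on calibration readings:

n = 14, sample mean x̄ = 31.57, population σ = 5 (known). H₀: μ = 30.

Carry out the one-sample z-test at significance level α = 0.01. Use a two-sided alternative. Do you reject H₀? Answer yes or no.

reject H₀: no

SE = σ/√n = 5/√14 = 1.3363
z = (x̄−μ₀)/SE = (31.57−30)/1.3363 = 1.1749
p-value (two-sided) = 0.24004
At α=0.01: p ≥ α → fail to reject H₀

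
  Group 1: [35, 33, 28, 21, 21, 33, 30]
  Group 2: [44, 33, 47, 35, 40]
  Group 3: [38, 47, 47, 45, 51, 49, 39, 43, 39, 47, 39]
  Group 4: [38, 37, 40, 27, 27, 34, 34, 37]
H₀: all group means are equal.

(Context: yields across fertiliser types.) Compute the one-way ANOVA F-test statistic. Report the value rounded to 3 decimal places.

Group means [28.71, 39.80, 44.00, 34.25], grand mean 37.355
SSB = Σnᵢ(x̄ᵢ−x̄)² = 1115.368; SSW = ΣΣ(x−x̄ᵢ)² = 717.729
MSB = 1115.368/3 = 371.7894; MSW = 717.729/27 = 26.5825
F = MSB/MSW = 13.9862
df = (3, 27)

test statistic = 13.986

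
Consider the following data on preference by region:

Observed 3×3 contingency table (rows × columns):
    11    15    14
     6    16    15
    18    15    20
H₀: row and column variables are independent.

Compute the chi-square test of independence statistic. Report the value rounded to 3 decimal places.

test statistic = 4.160

Row totals [40, 37, 53], col totals [35, 46, 49], n=130
χ² = (11−10.77)²/10.77 + (15−14.15)²/14.15 + (14−15.08)²/15.08 + (6−9.96)²/9.96 + (16−13.09)²/13.09 + (15−13.95)²/13.95 + (18−14.27)²/14.27 + (15−18.75)²/18.75 + (20−19.98)²/19.98 = 4.1601
df = 4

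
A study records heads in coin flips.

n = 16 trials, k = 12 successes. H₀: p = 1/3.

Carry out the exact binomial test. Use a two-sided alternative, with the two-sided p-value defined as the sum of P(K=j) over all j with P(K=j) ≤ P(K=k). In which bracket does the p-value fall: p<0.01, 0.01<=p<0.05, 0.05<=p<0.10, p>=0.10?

Exact binomial: n=16, k=12, p₀=1/3=0.3333
P(X=j) = C(n,j)·p₀^j·(1−p₀)^(n−j); p = Σ P(X=j) over j with P(X=j) ≤ P(X=12)
p-value (two-sided) = 0.00079
→ bracket: p<0.01

p-value bracket: p<0.01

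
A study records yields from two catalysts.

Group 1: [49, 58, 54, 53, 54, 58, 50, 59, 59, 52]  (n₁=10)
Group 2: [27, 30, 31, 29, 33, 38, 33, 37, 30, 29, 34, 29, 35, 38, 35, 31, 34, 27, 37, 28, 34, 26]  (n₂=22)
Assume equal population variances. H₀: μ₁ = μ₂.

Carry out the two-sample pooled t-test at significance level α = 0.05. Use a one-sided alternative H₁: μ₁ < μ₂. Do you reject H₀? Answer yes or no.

x̄₁=54.600, s₁=3.718, n₁=10
x̄₂=32.045, s₂=3.735, n₂=22
s_p² = [9·3.718² + 21·3.735²]/30 = 13.9118
SE = √(s_p²·(1/10+1/22)) = 1.4225
t = (54.600−32.045)/1.4225 = 15.8554
df = 30
p-value (one-sided, H₁ less) = 1.00000
At α=0.05: p ≥ α → fail to reject H₀

reject H₀: no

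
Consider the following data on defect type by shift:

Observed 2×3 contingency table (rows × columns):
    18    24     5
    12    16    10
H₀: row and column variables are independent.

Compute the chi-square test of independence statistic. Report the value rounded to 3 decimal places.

test statistic = 3.554

Row totals [47, 38], col totals [30, 40, 15], n=85
χ² = (18−16.59)²/16.59 + (24−22.12)²/22.12 + (5−8.29)²/8.29 + (12−13.41)²/13.41 + (16−17.88)²/17.88 + (10−6.71)²/6.71 = 3.5536
df = 2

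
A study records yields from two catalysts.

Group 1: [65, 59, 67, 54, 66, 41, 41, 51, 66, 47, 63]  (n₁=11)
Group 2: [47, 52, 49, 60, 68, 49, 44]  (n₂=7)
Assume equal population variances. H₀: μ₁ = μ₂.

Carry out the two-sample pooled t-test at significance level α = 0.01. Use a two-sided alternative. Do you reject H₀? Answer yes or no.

reject H₀: no

x̄₁=56.364, s₁=10.092, n₁=11
x̄₂=52.714, s₂=8.401, n₂=7
s_p² = [10·10.092² + 6·8.401²]/16 = 90.1234
SE = √(s_p²·(1/11+1/7)) = 4.5900
t = (56.364−52.714)/4.5900 = 0.7951
df = 16
p-value (two-sided) = 0.43821
At α=0.01: p ≥ α → fail to reject H₀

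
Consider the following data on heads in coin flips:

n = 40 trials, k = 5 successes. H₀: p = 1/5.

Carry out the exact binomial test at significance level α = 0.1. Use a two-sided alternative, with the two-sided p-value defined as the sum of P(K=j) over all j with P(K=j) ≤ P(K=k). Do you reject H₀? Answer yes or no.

reject H₀: no

Exact binomial: n=40, k=5, p₀=1/5=0.2000
P(X=j) = C(n,j)·p₀^j·(1−p₀)^(n−j); p = Σ P(X=j) over j with P(X=j) ≤ P(X=5)
p-value (two-sided) = 0.32210
At α=0.1: p ≥ α → fail to reject H₀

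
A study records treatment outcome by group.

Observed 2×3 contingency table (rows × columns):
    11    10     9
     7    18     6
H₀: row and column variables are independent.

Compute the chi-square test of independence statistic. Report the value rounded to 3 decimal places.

Row totals [30, 31], col totals [18, 28, 15], n=61
χ² = (11−8.85)²/8.85 + (10−13.77)²/13.77 + (9−7.38)²/7.38 + (7−9.15)²/9.15 + (18−14.23)²/14.23 + (6−7.62)²/7.62 = 3.7592
df = 2

test statistic = 3.759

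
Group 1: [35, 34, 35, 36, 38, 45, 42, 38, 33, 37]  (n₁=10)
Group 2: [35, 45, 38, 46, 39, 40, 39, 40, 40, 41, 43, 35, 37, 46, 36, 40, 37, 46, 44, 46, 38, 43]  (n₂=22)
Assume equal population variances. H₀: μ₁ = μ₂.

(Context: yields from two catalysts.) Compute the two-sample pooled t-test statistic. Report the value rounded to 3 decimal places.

x̄₁=37.300, s₁=3.713, n₁=10
x̄₂=40.636, s₂=3.710, n₂=22
s_p² = [9·3.713² + 21·3.710²]/30 = 13.7730
SE = √(s_p²·(1/10+1/22)) = 1.4154
t = (37.300−40.636)/1.4154 = -2.3572
df = 30

test statistic = -2.357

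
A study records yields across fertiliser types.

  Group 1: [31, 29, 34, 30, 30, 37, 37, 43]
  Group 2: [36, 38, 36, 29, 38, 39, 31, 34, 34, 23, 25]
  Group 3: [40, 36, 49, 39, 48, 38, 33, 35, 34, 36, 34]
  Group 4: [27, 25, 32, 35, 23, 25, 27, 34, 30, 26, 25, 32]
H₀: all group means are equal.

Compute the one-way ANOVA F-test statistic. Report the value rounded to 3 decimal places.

test statistic = 7.785

Group means [33.88, 33.00, 38.36, 28.42], grand mean 33.262
SSB = Σnᵢ(x̄ᵢ−x̄)² = 571.782; SSW = ΣΣ(x−x̄ᵢ)² = 930.337
MSB = 571.782/3 = 190.5940; MSW = 930.337/38 = 24.4826
F = MSB/MSW = 7.7849
df = (3, 38)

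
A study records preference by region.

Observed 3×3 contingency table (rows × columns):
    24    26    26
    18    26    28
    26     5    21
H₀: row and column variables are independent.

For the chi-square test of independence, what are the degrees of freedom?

degrees of freedom = 4

df = (r−1)(c−1) = (3−1)·(3−1) = 4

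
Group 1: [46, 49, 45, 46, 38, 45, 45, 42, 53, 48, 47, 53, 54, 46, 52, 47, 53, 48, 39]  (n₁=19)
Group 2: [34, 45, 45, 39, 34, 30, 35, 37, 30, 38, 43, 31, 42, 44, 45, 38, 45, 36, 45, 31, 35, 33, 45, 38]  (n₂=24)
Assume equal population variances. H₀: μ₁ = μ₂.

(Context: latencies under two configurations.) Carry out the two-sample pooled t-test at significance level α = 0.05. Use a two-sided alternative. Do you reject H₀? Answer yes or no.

reject H₀: yes

x̄₁=47.158, s₁=4.549, n₁=19
x̄₂=38.250, s₂=5.423, n₂=24
s_p² = [18·4.549² + 23·5.423²]/41 = 25.5860
SE = √(s_p²·(1/19+1/24)) = 1.5533
t = (47.158−38.250)/1.5533 = 5.7348
df = 41
p-value (two-sided) = 0.00000
At α=0.05: p < α → reject H₀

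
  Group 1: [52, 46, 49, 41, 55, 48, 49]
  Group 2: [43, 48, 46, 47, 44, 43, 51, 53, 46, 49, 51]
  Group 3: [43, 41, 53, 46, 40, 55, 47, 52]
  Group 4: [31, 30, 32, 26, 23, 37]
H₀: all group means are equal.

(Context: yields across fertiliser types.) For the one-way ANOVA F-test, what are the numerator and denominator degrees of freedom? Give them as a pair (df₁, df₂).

degrees of freedom = [3, 28]

k = 4 groups, N = 32 total
df = (k−1, N−k) = (4−1, 32−4) = (3, 28)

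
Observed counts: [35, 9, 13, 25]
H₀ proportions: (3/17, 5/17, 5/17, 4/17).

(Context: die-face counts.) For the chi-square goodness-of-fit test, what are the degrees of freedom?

degrees of freedom = 3

df = k − 1 = 4 − 1 = 3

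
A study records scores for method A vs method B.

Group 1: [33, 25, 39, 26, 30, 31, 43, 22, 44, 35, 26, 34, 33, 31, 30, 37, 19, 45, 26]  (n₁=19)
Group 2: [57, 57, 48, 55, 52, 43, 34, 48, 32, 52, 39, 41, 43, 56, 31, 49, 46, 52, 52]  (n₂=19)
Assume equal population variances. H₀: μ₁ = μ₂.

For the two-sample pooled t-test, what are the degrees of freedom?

df = n₁ + n₂ − 2 = 19 + 19 − 2 = 36

degrees of freedom = 36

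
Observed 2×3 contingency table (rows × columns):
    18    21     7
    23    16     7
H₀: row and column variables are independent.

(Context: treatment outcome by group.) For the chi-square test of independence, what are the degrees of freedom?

df = (r−1)(c−1) = (2−1)·(3−1) = 2

degrees of freedom = 2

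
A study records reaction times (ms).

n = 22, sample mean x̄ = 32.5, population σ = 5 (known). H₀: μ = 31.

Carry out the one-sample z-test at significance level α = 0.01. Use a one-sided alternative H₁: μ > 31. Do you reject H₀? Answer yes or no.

SE = σ/√n = 5/√22 = 1.0660
z = (x̄−μ₀)/SE = (32.5−31)/1.0660 = 1.4071
p-value (one-sided, H₁ greater) = 0.07970
At α=0.01: p ≥ α → fail to reject H₀

reject H₀: no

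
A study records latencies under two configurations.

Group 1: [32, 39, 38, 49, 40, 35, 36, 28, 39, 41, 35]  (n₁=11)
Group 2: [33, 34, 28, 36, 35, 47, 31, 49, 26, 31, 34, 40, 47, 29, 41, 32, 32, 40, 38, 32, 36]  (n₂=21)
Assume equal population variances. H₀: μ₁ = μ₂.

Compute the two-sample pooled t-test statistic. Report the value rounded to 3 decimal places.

test statistic = 0.754

x̄₁=37.455, s₁=5.392, n₁=11
x̄₂=35.762, s₂=6.324, n₂=21
s_p² = [10·5.392² + 20·6.324²]/30 = 36.3512
SE = √(s_p²·(1/11+1/21)) = 2.2440
t = (37.455−35.762)/2.2440 = 0.7543
df = 30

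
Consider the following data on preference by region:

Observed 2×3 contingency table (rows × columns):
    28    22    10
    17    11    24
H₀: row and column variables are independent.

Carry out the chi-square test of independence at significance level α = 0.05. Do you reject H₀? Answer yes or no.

reject H₀: yes

Row totals [60, 52], col totals [45, 33, 34], n=112
χ² = (28−24.11)²/24.11 + (22−17.68)²/17.68 + (10−18.21)²/18.21 + (17−20.89)²/20.89 + (11−15.32)²/15.32 + (24−15.79)²/15.79 = 11.6081
df = 2
p-value (upper-tail) = 0.00302
At α=0.05: p < α → reject H₀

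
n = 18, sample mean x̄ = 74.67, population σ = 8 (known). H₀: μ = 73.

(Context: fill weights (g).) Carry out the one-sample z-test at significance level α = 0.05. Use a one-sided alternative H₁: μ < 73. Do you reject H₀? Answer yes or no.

SE = σ/√n = 8/√18 = 1.8856
z = (x̄−μ₀)/SE = (74.67−73)/1.8856 = 0.8857
p-value (one-sided, H₁ less) = 0.81210
At α=0.05: p ≥ α → fail to reject H₀

reject H₀: no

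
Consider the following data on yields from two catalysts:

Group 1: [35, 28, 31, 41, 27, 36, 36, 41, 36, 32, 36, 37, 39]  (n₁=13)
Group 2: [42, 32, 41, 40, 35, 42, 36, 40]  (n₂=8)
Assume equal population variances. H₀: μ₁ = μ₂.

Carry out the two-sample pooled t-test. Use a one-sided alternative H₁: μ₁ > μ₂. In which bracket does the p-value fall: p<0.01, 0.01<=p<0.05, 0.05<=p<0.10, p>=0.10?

x̄₁=35.000, s₁=4.416, n₁=13
x̄₂=38.500, s₂=3.703, n₂=8
s_p² = [12·4.416² + 7·3.703²]/19 = 17.3684
SE = √(s_p²·(1/13+1/8)) = 1.8727
t = (35.000−38.500)/1.8727 = -1.8689
df = 19
p-value (one-sided, H₁ greater) = 0.96144
→ bracket: p>=0.10

p-value bracket: p>=0.10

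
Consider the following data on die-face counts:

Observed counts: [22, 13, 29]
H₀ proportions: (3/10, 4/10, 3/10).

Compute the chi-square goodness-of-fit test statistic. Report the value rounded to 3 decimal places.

test statistic = 11.612

n = 64; E_i = n·p_i = [19.20, 25.60, 19.20]
χ² = (22−19.20)²/19.20 + (13−25.60)²/25.60 + (29−19.20)²/19.20 = 11.6120
df = 2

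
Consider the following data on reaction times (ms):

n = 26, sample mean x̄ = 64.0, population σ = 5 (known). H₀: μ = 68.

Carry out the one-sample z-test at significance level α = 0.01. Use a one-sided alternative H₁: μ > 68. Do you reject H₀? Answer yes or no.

reject H₀: no

SE = σ/√n = 5/√26 = 0.9806
z = (x̄−μ₀)/SE = (64.0−68)/0.9806 = -4.0792
p-value (one-sided, H₁ greater) = 0.99998
At α=0.01: p ≥ α → fail to reject H₀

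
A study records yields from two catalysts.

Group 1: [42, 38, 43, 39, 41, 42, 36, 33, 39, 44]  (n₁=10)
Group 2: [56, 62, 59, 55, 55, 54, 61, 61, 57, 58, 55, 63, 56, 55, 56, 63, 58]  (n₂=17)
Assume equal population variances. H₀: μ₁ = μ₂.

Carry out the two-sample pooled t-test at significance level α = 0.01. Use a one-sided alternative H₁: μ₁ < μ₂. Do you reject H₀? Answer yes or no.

reject H₀: yes

x̄₁=39.700, s₁=3.401, n₁=10
x̄₂=57.882, s₂=3.059, n₂=17
s_p² = [9·3.401² + 16·3.059²]/25 = 10.1546
SE = √(s_p²·(1/10+1/17)) = 1.2700
t = (39.700−57.882)/1.2700 = -14.3173
df = 25
p-value (one-sided, H₁ less) = 0.00000
At α=0.01: p < α → reject H₀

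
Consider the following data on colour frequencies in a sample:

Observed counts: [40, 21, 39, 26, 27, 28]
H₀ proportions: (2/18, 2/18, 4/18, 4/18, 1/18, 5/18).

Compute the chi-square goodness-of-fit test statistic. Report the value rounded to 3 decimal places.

n = 181; E_i = n·p_i = [20.11, 20.11, 40.22, 40.22, 10.06, 50.28]
χ² = (40−20.11)²/20.11 + (21−20.11)²/20.11 + (39−40.22)²/40.22 + (26−40.22)²/40.22 + (27−10.06)²/10.06 + (28−50.28)²/50.28 = 63.1983
df = 5

test statistic = 63.198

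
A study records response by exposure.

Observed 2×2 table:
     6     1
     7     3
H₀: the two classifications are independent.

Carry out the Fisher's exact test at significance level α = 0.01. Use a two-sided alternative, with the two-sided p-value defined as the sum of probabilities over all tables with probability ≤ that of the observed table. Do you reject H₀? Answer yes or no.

Margins: r₁=7, r₂=10, c₁=13, c₂=4, n=17
p_obs = C(7,6)·C(10,7)/C(17,13); sum pmf over tables with pmf ≤ p_obs
p-value (two-sided) = 0.60294
At α=0.01: p ≥ α → fail to reject H₀

reject H₀: no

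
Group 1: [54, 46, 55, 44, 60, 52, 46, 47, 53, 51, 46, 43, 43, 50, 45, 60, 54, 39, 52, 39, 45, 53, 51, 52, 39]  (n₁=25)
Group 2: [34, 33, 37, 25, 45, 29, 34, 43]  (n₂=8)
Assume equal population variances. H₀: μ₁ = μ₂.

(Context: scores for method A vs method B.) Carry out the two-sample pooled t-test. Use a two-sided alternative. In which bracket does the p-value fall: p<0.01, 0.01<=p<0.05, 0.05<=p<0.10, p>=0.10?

p-value bracket: p<0.01

x̄₁=48.760, s₁=5.967, n₁=25
x̄₂=35.000, s₂=6.655, n₂=8
s_p² = [24·5.967² + 7·6.655²]/31 = 37.5665
SE = √(s_p²·(1/25+1/8)) = 2.4897
t = (48.760−35.000)/2.4897 = 5.5268
df = 31
p-value (two-sided) = 0.00000
→ bracket: p<0.01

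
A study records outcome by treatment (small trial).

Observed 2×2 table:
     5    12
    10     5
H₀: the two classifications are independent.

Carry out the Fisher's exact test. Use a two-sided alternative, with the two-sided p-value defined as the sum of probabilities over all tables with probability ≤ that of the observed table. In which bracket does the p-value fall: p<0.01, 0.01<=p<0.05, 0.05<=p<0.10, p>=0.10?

Margins: r₁=17, r₂=15, c₁=15, c₂=17, n=32
p_obs = C(17,5)·C(15,10)/C(32,15); sum pmf over tables with pmf ≤ p_obs
p-value (two-sided) = 0.07446
→ bracket: 0.05<=p<0.10

p-value bracket: 0.05<=p<0.10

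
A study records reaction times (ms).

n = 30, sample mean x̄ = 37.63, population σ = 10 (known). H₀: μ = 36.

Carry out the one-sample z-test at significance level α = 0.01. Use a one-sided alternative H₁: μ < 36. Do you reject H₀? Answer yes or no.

reject H₀: no

SE = σ/√n = 10/√30 = 1.8257
z = (x̄−μ₀)/SE = (37.63−36)/1.8257 = 0.8928
p-value (one-sided, H₁ less) = 0.81401
At α=0.01: p ≥ α → fail to reject H₀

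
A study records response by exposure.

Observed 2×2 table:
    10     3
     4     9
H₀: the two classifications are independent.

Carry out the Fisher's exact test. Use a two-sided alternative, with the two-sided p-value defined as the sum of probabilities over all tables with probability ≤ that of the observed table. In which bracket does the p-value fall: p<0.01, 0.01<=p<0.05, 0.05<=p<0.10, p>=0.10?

Margins: r₁=13, r₂=13, c₁=14, c₂=12, n=26
p_obs = C(13,10)·C(13,4)/C(26,14); sum pmf over tables with pmf ≤ p_obs
p-value (two-sided) = 0.04718
→ bracket: 0.01<=p<0.05

p-value bracket: 0.01<=p<0.05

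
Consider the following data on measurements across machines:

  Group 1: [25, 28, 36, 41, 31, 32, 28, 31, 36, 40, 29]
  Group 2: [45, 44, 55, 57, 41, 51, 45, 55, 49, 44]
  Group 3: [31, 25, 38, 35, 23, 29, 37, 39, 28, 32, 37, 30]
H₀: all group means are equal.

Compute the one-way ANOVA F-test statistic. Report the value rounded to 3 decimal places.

test statistic = 32.833

Group means [32.45, 48.60, 32.00], grand mean 37.182
SSB = Σnᵢ(x̄ᵢ−x̄)² = 1871.782; SSW = ΣΣ(x−x̄ᵢ)² = 855.127
MSB = 1871.782/2 = 935.8909; MSW = 855.127/30 = 28.5042
F = MSB/MSW = 32.8334
df = (2, 30)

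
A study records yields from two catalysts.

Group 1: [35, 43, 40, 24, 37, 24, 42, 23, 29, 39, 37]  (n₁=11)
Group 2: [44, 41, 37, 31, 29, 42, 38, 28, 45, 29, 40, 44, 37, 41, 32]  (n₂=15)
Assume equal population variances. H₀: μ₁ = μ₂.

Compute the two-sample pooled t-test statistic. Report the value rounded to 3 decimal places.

x̄₁=33.909, s₁=7.556, n₁=11
x̄₂=37.200, s₂=5.967, n₂=15
s_p² = [10·7.556² + 14·5.967²]/24 = 44.5545
SE = √(s_p²·(1/11+1/15)) = 2.6497
t = (33.909−37.200)/2.6497 = -1.2420
df = 24

test statistic = -1.242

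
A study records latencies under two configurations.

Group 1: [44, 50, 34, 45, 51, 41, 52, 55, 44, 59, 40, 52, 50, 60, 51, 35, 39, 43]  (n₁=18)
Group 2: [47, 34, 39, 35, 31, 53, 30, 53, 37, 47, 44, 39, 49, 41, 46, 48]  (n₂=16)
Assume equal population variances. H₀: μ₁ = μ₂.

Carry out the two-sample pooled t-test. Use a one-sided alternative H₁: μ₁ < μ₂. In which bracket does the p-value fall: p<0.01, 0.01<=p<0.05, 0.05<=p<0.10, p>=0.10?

x̄₁=46.944, s₁=7.581, n₁=18
x̄₂=42.062, s₂=7.389, n₂=16
s_p² = [17·7.581² + 15·7.389²]/32 = 56.1213
SE = √(s_p²·(1/18+1/16)) = 2.5740
t = (46.944−42.062)/2.5740 = 1.8966
df = 32
p-value (one-sided, H₁ less) = 0.96653
→ bracket: p>=0.10

p-value bracket: p>=0.10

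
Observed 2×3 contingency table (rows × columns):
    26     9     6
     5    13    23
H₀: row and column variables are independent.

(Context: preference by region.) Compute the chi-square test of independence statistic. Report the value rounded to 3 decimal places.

Row totals [41, 41], col totals [31, 22, 29], n=82
χ² = (26−15.50)²/15.50 + (9−11.00)²/11.00 + (6−14.50)²/14.50 + (5−15.50)²/15.50 + (13−11.00)²/11.00 + (23−14.50)²/14.50 = 24.9186
df = 2

test statistic = 24.919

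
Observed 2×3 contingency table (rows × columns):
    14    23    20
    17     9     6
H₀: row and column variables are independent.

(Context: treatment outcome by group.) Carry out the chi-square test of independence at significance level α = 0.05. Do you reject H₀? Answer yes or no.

reject H₀: yes

Row totals [57, 32], col totals [31, 32, 26], n=89
χ² = (14−19.85)²/19.85 + (23−20.49)²/20.49 + (20−16.65)²/16.65 + (17−11.15)²/11.15 + (9−11.51)²/11.51 + (6−9.35)²/9.35 = 7.5251
df = 2
p-value (upper-tail) = 0.02322
At α=0.05: p < α → reject H₀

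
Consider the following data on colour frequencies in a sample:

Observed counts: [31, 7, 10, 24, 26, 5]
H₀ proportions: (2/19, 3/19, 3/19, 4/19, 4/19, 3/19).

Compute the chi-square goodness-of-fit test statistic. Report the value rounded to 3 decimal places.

test statistic = 54.073

n = 103; E_i = n·p_i = [10.84, 16.26, 16.26, 21.68, 21.68, 16.26]
χ² = (31−10.84)²/10.84 + (7−16.26)²/16.26 + (10−16.26)²/16.26 + (24−21.68)²/21.68 + (26−21.68)²/21.68 + (5−16.26)²/16.26 = 54.0728
df = 5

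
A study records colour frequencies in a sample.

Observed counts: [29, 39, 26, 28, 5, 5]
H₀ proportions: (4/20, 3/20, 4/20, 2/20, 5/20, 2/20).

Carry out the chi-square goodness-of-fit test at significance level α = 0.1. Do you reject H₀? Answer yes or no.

reject H₀: yes

n = 132; E_i = n·p_i = [26.40, 19.80, 26.40, 13.20, 33.00, 13.20]
χ² = (29−26.40)²/26.40 + (39−19.80)²/19.80 + (26−26.40)²/26.40 + (28−13.20)²/13.20 + (5−33.00)²/33.00 + (5−13.20)²/13.20 = 64.3258
df = 5
p-value (upper-tail) = 0.00000
At α=0.1: p < α → reject H₀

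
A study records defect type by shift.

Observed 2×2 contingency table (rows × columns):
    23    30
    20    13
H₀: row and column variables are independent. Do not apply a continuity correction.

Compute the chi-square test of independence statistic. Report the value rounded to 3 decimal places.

test statistic = 2.409

Row totals [53, 33], col totals [43, 43], n=86
χ² = (23−26.50)²/26.50 + (30−26.50)²/26.50 + (20−16.50)²/16.50 + (13−16.50)²/16.50 = 2.4094
df = 1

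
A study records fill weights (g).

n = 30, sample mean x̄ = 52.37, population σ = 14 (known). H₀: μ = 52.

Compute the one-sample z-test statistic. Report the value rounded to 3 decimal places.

SE = σ/√n = 14/√30 = 2.5560
z = (x̄−μ₀)/SE = (52.37−52)/2.5560 = 0.1448

test statistic = 0.145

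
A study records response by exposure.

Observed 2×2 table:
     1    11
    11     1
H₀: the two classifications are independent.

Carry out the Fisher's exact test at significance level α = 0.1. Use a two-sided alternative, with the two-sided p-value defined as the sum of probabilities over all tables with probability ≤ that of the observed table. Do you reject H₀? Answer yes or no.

Margins: r₁=12, r₂=12, c₁=12, c₂=12, n=24
p_obs = C(12,1)·C(12,11)/C(24,12); sum pmf over tables with pmf ≤ p_obs
p-value (two-sided) = 0.00011
At α=0.1: p < α → reject H₀

reject H₀: yes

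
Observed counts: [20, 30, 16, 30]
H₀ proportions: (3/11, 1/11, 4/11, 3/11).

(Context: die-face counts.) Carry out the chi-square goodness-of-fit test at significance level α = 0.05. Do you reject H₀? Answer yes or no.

n = 96; E_i = n·p_i = [26.18, 8.73, 34.91, 26.18]
χ² = (20−26.18)²/26.18 + (30−8.73)²/8.73 + (16−34.91)²/34.91 + (30−26.18)²/26.18 = 64.1111
df = 3
p-value (upper-tail) = 0.00000
At α=0.05: p < α → reject H₀

reject H₀: yes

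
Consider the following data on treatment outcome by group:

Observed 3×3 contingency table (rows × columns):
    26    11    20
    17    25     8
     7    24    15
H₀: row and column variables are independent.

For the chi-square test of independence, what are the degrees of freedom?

df = (r−1)(c−1) = (3−1)·(3−1) = 4

degrees of freedom = 4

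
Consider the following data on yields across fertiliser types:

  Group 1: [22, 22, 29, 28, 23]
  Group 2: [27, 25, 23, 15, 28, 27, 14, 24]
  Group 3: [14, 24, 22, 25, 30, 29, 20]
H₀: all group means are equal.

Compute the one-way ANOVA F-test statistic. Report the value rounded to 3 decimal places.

Group means [24.80, 22.88, 23.43], grand mean 23.550
SSB = Σnᵢ(x̄ᵢ−x̄)² = 11.561; SSW = ΣΣ(x−x̄ᵢ)² = 433.389
MSB = 11.561/2 = 5.7804; MSW = 433.389/17 = 25.4935
F = MSB/MSW = 0.2267
df = (2, 17)

test statistic = 0.227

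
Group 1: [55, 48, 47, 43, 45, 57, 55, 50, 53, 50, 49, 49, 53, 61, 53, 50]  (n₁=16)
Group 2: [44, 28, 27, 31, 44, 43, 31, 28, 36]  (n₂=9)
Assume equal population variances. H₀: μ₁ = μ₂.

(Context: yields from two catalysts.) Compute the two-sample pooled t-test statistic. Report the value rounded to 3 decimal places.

test statistic = 6.984

x̄₁=51.125, s₁=4.588, n₁=16
x̄₂=34.667, s₂=7.246, n₂=9
s_p² = [15·4.588² + 8·7.246²]/23 = 31.9891
SE = √(s_p²·(1/16+1/9)) = 2.3566
t = (51.125−34.667)/2.3566 = 6.9839
df = 23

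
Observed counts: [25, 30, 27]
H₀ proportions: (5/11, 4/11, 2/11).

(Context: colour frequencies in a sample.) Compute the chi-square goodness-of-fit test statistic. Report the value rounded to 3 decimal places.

n = 82; E_i = n·p_i = [37.27, 29.82, 14.91]
χ² = (25−37.27)²/37.27 + (30−29.82)²/29.82 + (27−14.91)²/14.91 = 13.8476
df = 2

test statistic = 13.848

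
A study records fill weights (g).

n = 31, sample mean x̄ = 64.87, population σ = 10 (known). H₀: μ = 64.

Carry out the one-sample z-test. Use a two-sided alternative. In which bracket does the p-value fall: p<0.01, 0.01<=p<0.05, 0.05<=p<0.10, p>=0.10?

p-value bracket: p>=0.10

SE = σ/√n = 10/√31 = 1.7961
z = (x̄−μ₀)/SE = (64.87−64)/1.7961 = 0.4844
p-value (two-sided) = 0.62811
→ bracket: p>=0.10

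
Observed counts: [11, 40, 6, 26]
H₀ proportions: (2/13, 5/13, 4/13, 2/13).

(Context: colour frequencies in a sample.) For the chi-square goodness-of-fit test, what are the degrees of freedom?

degrees of freedom = 3

df = k − 1 = 4 − 1 = 3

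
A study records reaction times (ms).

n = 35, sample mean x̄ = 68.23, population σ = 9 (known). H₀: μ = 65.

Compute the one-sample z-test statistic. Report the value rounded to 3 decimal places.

test statistic = 2.123

SE = σ/√n = 9/√35 = 1.5213
z = (x̄−μ₀)/SE = (68.23−65)/1.5213 = 2.1232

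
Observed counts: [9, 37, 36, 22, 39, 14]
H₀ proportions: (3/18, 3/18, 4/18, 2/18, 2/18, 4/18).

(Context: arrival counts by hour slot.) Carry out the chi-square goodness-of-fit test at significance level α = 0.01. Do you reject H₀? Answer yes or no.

reject H₀: yes

n = 157; E_i = n·p_i = [26.17, 26.17, 34.89, 17.44, 17.44, 34.89]
χ² = (9−26.17)²/26.17 + (37−26.17)²/26.17 + (36−34.89)²/34.89 + (22−17.44)²/17.44 + (39−17.44)²/17.44 + (14−34.89)²/34.89 = 56.1146
df = 5
p-value (upper-tail) = 0.00000
At α=0.01: p < α → reject H₀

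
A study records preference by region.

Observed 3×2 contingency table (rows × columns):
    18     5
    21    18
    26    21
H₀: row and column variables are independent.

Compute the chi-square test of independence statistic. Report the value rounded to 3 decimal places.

Row totals [23, 39, 47], col totals [65, 44], n=109
χ² = (18−13.72)²/13.72 + (5−9.28)²/9.28 + (21−23.26)²/23.26 + (18−15.74)²/15.74 + (26−28.03)²/28.03 + (21−18.97)²/18.97 = 4.2213
df = 2

test statistic = 4.221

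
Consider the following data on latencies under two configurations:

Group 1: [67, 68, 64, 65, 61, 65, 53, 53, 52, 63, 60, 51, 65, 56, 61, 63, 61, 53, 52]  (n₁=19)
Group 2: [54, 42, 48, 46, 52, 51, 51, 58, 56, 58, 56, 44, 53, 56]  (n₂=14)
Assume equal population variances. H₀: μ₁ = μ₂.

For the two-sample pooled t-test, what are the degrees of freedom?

df = n₁ + n₂ − 2 = 19 + 14 − 2 = 31

degrees of freedom = 31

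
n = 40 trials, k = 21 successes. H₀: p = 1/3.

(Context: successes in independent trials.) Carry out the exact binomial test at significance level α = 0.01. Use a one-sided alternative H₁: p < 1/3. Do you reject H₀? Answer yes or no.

Exact binomial: n=40, k=21, p₀=1/3=0.3333
P(X≤21) from Σ C(n,i)·p₀^i·(1−p₀)^(n−i)
p-value (one-sided, H₁ less) = 0.99611
At α=0.01: p ≥ α → fail to reject H₀

reject H₀: no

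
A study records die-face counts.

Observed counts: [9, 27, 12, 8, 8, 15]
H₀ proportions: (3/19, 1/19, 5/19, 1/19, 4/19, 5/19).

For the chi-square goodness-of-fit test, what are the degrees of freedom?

degrees of freedom = 5

df = k − 1 = 6 − 1 = 5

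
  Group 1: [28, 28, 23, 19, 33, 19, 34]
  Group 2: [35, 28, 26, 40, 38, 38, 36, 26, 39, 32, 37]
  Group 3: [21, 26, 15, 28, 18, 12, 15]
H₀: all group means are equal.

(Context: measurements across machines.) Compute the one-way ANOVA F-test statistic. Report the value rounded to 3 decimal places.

test statistic = 14.694

Group means [26.29, 34.09, 19.29], grand mean 27.760
SSB = Σnᵢ(x̄ᵢ−x̄)² = 958.794; SSW = ΣΣ(x−x̄ᵢ)² = 717.766
MSB = 958.794/2 = 479.3969; MSW = 717.766/22 = 32.6257
F = MSB/MSW = 14.6938
df = (2, 22)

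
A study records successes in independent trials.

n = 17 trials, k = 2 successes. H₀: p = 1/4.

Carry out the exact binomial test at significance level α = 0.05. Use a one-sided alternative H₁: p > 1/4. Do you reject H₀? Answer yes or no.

Exact binomial: n=17, k=2, p₀=1/4=0.2500
P(X≥2) from Σ C(n,i)·p₀^i·(1−p₀)^(n−i)
p-value (one-sided, H₁ greater) = 0.94989
At α=0.05: p ≥ α → fail to reject H₀

reject H₀: no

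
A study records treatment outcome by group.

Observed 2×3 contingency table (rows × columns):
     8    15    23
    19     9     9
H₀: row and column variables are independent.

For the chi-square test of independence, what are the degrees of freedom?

degrees of freedom = 2

df = (r−1)(c−1) = (2−1)·(3−1) = 2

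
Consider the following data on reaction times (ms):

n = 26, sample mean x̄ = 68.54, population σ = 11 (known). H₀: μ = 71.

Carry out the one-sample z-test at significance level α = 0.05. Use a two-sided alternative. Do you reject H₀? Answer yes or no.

reject H₀: no

SE = σ/√n = 11/√26 = 2.1573
z = (x̄−μ₀)/SE = (68.54−71)/2.1573 = -1.1403
p-value (two-sided) = 0.25415
At α=0.05: p ≥ α → fail to reject H₀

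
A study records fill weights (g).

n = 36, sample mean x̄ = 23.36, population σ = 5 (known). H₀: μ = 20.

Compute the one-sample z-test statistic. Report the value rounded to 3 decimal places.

SE = σ/√n = 5/√36 = 0.8333
z = (x̄−μ₀)/SE = (23.36−20)/0.8333 = 4.0320

test statistic = 4.032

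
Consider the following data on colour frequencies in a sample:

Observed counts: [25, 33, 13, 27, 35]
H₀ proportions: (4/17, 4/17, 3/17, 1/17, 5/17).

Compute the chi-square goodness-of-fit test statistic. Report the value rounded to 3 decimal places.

test statistic = 53.467

n = 133; E_i = n·p_i = [31.29, 31.29, 23.47, 7.82, 39.12]
χ² = (25−31.29)²/31.29 + (33−31.29)²/31.29 + (13−23.47)²/23.47 + (27−7.82)²/7.82 + (35−39.12)²/39.12 = 53.4674
df = 4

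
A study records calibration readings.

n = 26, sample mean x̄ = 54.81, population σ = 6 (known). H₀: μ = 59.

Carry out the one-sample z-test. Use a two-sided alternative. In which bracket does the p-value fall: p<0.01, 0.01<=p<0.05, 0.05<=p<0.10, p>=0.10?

SE = σ/√n = 6/√26 = 1.1767
z = (x̄−μ₀)/SE = (54.81−59)/1.1767 = -3.5608
p-value (two-sided) = 0.00037
→ bracket: p<0.01

p-value bracket: p<0.01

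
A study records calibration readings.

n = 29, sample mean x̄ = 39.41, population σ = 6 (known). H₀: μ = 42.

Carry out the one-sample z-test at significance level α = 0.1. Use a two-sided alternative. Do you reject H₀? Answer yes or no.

reject H₀: yes

SE = σ/√n = 6/√29 = 1.1142
z = (x̄−μ₀)/SE = (39.41−42)/1.1142 = -2.3246
p-value (two-sided) = 0.02009
At α=0.1: p < α → reject H₀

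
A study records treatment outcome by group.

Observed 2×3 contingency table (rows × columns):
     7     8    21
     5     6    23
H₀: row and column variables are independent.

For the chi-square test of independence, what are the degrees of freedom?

degrees of freedom = 2

df = (r−1)(c−1) = (2−1)·(3−1) = 2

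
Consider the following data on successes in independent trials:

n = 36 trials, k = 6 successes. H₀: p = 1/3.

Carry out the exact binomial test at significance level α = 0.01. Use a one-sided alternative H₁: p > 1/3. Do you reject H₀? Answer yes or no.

reject H₀: no

Exact binomial: n=36, k=6, p₀=1/3=0.3333
P(X≥6) from Σ C(n,i)·p₀^i·(1−p₀)^(n−i)
p-value (one-sided, H₁ greater) = 0.99243
At α=0.01: p ≥ α → fail to reject H₀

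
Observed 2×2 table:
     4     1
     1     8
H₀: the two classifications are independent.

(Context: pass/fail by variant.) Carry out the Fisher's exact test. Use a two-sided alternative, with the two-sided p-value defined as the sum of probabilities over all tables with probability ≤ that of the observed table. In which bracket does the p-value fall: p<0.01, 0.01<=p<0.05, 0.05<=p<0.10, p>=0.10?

Margins: r₁=5, r₂=9, c₁=5, c₂=9, n=14
p_obs = C(5,4)·C(9,1)/C(14,5); sum pmf over tables with pmf ≤ p_obs
p-value (two-sided) = 0.02298
→ bracket: 0.01<=p<0.05

p-value bracket: 0.01<=p<0.05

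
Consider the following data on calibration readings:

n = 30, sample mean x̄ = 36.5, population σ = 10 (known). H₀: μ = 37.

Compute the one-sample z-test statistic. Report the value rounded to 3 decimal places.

SE = σ/√n = 10/√30 = 1.8257
z = (x̄−μ₀)/SE = (36.5−37)/1.8257 = -0.2739

test statistic = -0.274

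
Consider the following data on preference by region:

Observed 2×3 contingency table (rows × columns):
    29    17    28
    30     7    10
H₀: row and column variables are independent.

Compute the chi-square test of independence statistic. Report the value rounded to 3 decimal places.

test statistic = 7.035

Row totals [74, 47], col totals [59, 24, 38], n=121
χ² = (29−36.08)²/36.08 + (17−14.68)²/14.68 + (28−23.24)²/23.24 + (30−22.92)²/22.92 + (7−9.32)²/9.32 + (10−14.76)²/14.76 = 7.0354
df = 2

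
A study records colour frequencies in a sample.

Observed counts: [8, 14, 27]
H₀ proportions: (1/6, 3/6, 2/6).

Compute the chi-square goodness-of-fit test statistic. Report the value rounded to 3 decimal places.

test statistic = 11.469

n = 49; E_i = n·p_i = [8.17, 24.50, 16.33]
χ² = (8−8.17)²/8.17 + (14−24.50)²/24.50 + (27−16.33)²/16.33 = 11.4694
df = 2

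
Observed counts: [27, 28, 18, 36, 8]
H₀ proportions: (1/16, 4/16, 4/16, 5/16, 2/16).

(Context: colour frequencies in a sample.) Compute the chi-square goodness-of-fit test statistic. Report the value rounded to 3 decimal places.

n = 117; E_i = n·p_i = [7.31, 29.25, 29.25, 36.56, 14.62]
χ² = (27−7.31)²/7.31 + (28−29.25)²/29.25 + (18−29.25)²/29.25 + (36−36.56)²/36.56 + (8−14.62)²/14.62 = 60.3949
df = 4

test statistic = 60.395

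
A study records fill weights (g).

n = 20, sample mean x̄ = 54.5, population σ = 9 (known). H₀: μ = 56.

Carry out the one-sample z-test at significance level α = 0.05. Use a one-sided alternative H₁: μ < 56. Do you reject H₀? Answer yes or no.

reject H₀: no

SE = σ/√n = 9/√20 = 2.0125
z = (x̄−μ₀)/SE = (54.5−56)/2.0125 = -0.7454
p-value (one-sided, H₁ less) = 0.22803
At α=0.05: p ≥ α → fail to reject H₀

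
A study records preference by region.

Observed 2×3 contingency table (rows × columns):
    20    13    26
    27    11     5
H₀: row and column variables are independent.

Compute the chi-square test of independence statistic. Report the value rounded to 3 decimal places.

test statistic = 13.251

Row totals [59, 43], col totals [47, 24, 31], n=102
χ² = (20−27.19)²/27.19 + (13−13.88)²/13.88 + (26−17.93)²/17.93 + (27−19.81)²/19.81 + (11−10.12)²/10.12 + (5−13.07)²/13.07 = 13.2513
df = 2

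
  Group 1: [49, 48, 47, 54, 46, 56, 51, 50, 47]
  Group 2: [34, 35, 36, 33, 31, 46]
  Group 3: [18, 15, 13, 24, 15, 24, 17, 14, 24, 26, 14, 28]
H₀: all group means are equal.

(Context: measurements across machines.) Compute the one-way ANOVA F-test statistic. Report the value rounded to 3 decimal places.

test statistic = 103.882

Group means [49.78, 35.83, 19.33], grand mean 33.148
SSB = Σnᵢ(x̄ᵢ−x̄)² = 4822.352; SSW = ΣΣ(x−x̄ᵢ)² = 557.056
MSB = 4822.352/2 = 2411.1759; MSW = 557.056/24 = 23.2106
F = MSB/MSW = 103.8823
df = (2, 24)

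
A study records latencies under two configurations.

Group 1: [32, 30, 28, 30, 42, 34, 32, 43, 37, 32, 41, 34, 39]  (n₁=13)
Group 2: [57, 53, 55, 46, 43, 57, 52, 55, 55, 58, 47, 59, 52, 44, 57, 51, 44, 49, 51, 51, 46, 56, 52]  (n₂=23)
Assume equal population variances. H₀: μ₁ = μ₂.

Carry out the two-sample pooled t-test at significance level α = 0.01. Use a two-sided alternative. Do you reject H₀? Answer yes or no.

reject H₀: yes

x̄₁=34.923, s₁=4.974, n₁=13
x̄₂=51.739, s₂=4.864, n₂=23
s_p² = [12·4.974² + 22·4.864²]/34 = 24.0399
SE = √(s_p²·(1/13+1/23)) = 1.7013
t = (34.923−51.739)/1.7013 = -9.8842
df = 34
p-value (two-sided) = 0.00000
At α=0.01: p < α → reject H₀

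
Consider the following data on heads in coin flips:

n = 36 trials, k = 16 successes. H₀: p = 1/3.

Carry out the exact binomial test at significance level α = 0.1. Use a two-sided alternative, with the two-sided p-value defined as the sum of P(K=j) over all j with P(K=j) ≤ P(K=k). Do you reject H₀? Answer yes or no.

Exact binomial: n=36, k=16, p₀=1/3=0.3333
P(X=j) = C(n,j)·p₀^j·(1−p₀)^(n−j); p = Σ P(X=j) over j with P(X=j) ≤ P(X=16)
p-value (two-sided) = 0.16080
At α=0.1: p ≥ α → fail to reject H₀

reject H₀: no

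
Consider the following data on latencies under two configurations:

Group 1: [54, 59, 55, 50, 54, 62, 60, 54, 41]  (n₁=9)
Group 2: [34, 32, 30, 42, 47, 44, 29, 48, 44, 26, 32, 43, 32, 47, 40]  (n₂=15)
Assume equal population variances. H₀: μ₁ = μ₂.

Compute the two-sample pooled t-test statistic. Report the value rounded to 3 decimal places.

x̄₁=54.333, s₁=6.225, n₁=9
x̄₂=38.000, s₂=7.521, n₂=15
s_p² = [8·6.225² + 14·7.521²]/22 = 50.0909
SE = √(s_p²·(1/9+1/15)) = 2.9841
t = (54.333−38.000)/2.9841 = 5.4734
df = 22

test statistic = 5.473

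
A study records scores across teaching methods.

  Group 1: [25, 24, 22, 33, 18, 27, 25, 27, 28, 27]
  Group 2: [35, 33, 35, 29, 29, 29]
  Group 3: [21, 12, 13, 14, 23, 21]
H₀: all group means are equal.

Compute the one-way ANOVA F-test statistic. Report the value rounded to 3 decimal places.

test statistic = 19.527

Group means [25.60, 31.67, 17.33], grand mean 25.000
SSB = Σnᵢ(x̄ᵢ−x̄)² = 622.933; SSW = ΣΣ(x−x̄ᵢ)² = 303.067
MSB = 622.933/2 = 311.4667; MSW = 303.067/19 = 15.9509
F = MSB/MSW = 19.5266
df = (2, 19)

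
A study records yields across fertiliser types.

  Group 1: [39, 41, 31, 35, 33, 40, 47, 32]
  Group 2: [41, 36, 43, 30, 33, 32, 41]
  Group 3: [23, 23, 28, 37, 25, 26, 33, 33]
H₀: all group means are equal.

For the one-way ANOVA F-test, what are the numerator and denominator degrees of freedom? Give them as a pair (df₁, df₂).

degrees of freedom = [2, 20]

k = 3 groups, N = 23 total
df = (k−1, N−k) = (3−1, 23−3) = (2, 20)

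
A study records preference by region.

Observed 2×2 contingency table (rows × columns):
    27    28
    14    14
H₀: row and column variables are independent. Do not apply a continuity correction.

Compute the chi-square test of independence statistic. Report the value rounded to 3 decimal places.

test statistic = 0.006

Row totals [55, 28], col totals [41, 42], n=83
χ² = (27−27.17)²/27.17 + (28−27.83)²/27.83 + (14−13.83)²/13.83 + (14−14.17)²/14.17 = 0.0061
df = 1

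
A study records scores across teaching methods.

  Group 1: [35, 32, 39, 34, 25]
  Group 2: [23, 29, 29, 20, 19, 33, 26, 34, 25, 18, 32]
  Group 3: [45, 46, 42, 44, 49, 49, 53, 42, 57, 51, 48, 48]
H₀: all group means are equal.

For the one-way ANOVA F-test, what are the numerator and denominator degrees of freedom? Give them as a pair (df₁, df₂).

k = 3 groups, N = 28 total
df = (k−1, N−k) = (3−1, 28−3) = (2, 25)

degrees of freedom = [2, 25]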